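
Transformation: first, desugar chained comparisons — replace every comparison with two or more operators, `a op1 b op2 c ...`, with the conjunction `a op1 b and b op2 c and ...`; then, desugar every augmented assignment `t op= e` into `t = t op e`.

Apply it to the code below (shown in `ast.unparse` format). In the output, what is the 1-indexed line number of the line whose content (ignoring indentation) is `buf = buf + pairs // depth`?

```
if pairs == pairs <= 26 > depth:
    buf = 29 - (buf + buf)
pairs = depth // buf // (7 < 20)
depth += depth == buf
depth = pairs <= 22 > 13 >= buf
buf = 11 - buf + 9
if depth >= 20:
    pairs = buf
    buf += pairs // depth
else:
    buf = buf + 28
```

9

Transformed code:
if pairs == pairs and pairs <= 26 and (26 > depth):
    buf = 29 - (buf + buf)
pairs = depth // buf // (7 < 20)
depth = depth + (depth == buf)
depth = pairs <= 22 and 22 > 13 and (13 >= buf)
buf = 11 - buf + 9
if depth >= 20:
    pairs = buf
    buf = buf + pairs // depth
else:
    buf = buf + 28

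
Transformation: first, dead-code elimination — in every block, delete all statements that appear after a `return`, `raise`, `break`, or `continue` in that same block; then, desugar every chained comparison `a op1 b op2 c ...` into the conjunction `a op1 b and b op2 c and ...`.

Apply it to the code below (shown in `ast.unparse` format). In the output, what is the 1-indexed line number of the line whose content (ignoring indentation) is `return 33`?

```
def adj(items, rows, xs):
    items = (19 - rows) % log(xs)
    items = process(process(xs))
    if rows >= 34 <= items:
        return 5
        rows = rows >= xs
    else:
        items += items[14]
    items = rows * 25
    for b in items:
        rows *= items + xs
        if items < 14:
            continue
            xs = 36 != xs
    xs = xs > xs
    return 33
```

Transformed code:
def adj(items, rows, xs):
    items = (19 - rows) % log(xs)
    items = process(process(xs))
    if rows >= 34 and 34 <= items:
        return 5
    else:
        items += items[14]
    items = rows * 25
    for b in items:
        rows *= items + xs
        if items < 14:
            continue
    xs = xs > xs
    return 33

14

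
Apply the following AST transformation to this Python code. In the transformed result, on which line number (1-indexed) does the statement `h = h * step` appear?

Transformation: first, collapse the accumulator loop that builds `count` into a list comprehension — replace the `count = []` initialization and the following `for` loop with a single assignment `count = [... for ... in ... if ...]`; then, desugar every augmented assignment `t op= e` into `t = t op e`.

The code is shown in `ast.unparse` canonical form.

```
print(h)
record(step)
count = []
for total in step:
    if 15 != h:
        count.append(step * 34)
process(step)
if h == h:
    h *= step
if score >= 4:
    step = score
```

Transformed code:
print(h)
record(step)
count = [step * 34 for total in step if 15 != h]
process(step)
if h == h:
    h = h * step
if score >= 4:
    step = score

6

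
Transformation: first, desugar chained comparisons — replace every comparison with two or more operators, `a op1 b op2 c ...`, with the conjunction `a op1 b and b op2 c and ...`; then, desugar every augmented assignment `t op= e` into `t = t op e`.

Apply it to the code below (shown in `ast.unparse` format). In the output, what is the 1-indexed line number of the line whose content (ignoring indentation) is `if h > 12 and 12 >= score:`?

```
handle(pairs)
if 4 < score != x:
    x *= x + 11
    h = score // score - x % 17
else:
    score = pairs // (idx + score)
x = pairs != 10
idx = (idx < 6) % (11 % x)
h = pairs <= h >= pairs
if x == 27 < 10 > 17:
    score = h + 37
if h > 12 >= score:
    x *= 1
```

Transformed code:
handle(pairs)
if 4 < score and score != x:
    x = x * (x + 11)
    h = score // score - x % 17
else:
    score = pairs // (idx + score)
x = pairs != 10
idx = (idx < 6) % (11 % x)
h = pairs <= h and h >= pairs
if x == 27 and 27 < 10 and (10 > 17):
    score = h + 37
if h > 12 and 12 >= score:
    x = x * 1

12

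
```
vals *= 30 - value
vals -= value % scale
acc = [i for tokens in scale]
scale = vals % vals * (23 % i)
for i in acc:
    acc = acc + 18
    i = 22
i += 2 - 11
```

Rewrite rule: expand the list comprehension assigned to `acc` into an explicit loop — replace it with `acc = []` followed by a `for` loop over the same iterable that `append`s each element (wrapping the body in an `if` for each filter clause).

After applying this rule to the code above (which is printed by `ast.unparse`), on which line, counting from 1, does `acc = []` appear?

Transformed code:
vals *= 30 - value
vals -= value % scale
acc = []
for tokens in scale:
    acc.append(i)
scale = vals % vals * (23 % i)
for i in acc:
    acc = acc + 18
    i = 22
i += 2 - 11

3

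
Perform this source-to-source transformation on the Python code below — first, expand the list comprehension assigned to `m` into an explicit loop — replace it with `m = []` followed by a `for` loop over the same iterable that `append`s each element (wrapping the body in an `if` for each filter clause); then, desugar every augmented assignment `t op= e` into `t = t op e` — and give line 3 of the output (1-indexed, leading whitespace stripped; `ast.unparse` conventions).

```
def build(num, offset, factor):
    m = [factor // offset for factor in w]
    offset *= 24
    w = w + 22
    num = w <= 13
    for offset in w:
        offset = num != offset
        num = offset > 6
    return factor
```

Transformed code:
def build(num, offset, factor):
    m = []
    for factor in w:
        m.append(factor // offset)
    offset = offset * 24
    w = w + 22
    num = w <= 13
    for offset in w:
        offset = num != offset
        num = offset > 6
    return factor

for factor in w:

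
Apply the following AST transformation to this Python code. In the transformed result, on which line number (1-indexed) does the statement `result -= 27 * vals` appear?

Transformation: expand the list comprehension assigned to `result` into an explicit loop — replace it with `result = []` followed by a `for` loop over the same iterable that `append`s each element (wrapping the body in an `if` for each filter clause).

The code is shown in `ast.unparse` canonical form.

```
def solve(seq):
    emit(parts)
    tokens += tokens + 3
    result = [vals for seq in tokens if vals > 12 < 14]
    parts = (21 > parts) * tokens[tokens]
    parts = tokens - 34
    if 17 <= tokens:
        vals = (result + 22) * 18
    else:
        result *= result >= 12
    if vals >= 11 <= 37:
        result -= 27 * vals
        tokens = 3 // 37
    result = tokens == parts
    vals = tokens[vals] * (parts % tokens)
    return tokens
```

Transformed code:
def solve(seq):
    emit(parts)
    tokens += tokens + 3
    result = []
    for seq in tokens:
        if vals > 12 < 14:
            result.append(vals)
    parts = (21 > parts) * tokens[tokens]
    parts = tokens - 34
    if 17 <= tokens:
        vals = (result + 22) * 18
    else:
        result *= result >= 12
    if vals >= 11 <= 37:
        result -= 27 * vals
        tokens = 3 // 37
    result = tokens == parts
    vals = tokens[vals] * (parts % tokens)
    return tokens

15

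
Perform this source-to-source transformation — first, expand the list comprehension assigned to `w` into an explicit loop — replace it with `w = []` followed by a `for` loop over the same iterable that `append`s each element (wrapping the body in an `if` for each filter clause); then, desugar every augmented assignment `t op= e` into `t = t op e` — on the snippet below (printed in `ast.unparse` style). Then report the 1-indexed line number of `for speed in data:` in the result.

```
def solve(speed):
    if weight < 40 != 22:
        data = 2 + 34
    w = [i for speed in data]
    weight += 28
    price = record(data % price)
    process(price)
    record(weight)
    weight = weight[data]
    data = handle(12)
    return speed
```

5

Transformed code:
def solve(speed):
    if weight < 40 != 22:
        data = 2 + 34
    w = []
    for speed in data:
        w.append(i)
    weight = weight + 28
    price = record(data % price)
    process(price)
    record(weight)
    weight = weight[data]
    data = handle(12)
    return speed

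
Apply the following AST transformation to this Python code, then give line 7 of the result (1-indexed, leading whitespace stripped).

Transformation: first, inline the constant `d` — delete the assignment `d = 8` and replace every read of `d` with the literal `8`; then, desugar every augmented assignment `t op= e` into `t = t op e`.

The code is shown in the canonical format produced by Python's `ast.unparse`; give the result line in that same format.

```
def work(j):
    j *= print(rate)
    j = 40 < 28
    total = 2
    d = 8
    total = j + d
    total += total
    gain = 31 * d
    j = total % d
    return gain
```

gain = 31 * 8

Transformed code:
def work(j):
    j = j * print(rate)
    j = 40 < 28
    total = 2
    total = j + 8
    total = total + total
    gain = 31 * 8
    j = total % 8
    return gain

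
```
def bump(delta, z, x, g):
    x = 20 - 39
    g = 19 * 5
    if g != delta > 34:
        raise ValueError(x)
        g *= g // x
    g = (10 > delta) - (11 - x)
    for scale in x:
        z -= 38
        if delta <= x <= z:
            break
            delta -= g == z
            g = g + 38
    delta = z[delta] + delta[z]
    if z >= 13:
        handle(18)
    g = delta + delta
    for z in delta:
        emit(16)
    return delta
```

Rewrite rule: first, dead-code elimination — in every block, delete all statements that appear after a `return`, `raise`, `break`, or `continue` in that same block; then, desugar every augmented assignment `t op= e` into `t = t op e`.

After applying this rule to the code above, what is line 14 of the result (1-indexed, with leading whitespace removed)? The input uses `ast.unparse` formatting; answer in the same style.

g = delta + delta

Transformed code:
def bump(delta, z, x, g):
    x = 20 - 39
    g = 19 * 5
    if g != delta > 34:
        raise ValueError(x)
    g = (10 > delta) - (11 - x)
    for scale in x:
        z = z - 38
        if delta <= x <= z:
            break
    delta = z[delta] + delta[z]
    if z >= 13:
        handle(18)
    g = delta + delta
    for z in delta:
        emit(16)
    return delta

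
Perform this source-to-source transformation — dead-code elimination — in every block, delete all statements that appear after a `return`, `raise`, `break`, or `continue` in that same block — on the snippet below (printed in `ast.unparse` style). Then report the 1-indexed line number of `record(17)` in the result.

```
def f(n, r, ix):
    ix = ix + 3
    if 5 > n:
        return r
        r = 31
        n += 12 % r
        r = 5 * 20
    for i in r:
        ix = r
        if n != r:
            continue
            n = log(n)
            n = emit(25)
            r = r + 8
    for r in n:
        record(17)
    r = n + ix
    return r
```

10

Transformed code:
def f(n, r, ix):
    ix = ix + 3
    if 5 > n:
        return r
    for i in r:
        ix = r
        if n != r:
            continue
    for r in n:
        record(17)
    r = n + ix
    return r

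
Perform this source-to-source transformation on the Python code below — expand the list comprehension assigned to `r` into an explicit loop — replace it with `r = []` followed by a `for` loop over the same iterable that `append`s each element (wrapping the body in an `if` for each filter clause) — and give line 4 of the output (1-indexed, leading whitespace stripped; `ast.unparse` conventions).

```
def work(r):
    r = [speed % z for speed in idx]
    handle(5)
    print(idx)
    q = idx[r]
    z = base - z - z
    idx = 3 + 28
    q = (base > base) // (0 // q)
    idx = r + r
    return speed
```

Transformed code:
def work(r):
    r = []
    for speed in idx:
        r.append(speed % z)
    handle(5)
    print(idx)
    q = idx[r]
    z = base - z - z
    idx = 3 + 28
    q = (base > base) // (0 // q)
    idx = r + r
    return speed

r.append(speed % z)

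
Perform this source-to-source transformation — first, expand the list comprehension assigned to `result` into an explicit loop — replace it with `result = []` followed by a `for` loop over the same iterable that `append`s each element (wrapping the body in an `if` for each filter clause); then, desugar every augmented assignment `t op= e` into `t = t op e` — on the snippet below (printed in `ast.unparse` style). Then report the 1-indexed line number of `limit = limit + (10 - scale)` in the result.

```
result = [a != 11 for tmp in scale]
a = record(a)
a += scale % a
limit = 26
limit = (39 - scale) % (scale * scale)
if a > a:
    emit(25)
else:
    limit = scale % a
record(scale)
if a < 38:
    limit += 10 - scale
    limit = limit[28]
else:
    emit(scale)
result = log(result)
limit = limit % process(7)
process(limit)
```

Transformed code:
result = []
for tmp in scale:
    result.append(a != 11)
a = record(a)
a = a + scale % a
limit = 26
limit = (39 - scale) % (scale * scale)
if a > a:
    emit(25)
else:
    limit = scale % a
record(scale)
if a < 38:
    limit = limit + (10 - scale)
    limit = limit[28]
else:
    emit(scale)
result = log(result)
limit = limit % process(7)
process(limit)

14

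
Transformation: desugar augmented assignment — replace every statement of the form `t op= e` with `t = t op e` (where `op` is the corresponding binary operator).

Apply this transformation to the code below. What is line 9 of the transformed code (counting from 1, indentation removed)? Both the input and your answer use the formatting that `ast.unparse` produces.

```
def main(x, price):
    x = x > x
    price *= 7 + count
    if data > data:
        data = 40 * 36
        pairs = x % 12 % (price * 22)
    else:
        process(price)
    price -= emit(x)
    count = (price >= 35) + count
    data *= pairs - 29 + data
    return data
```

Transformed code:
def main(x, price):
    x = x > x
    price = price * (7 + count)
    if data > data:
        data = 40 * 36
        pairs = x % 12 % (price * 22)
    else:
        process(price)
    price = price - emit(x)
    count = (price >= 35) + count
    data = data * (pairs - 29 + data)
    return data

price = price - emit(x)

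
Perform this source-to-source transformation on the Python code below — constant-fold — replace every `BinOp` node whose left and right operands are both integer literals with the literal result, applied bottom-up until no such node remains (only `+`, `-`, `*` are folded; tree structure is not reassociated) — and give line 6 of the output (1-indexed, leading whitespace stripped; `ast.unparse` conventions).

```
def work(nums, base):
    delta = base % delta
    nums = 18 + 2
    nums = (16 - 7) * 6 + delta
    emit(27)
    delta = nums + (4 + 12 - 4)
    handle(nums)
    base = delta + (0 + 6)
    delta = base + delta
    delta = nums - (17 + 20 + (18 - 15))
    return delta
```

Transformed code:
def work(nums, base):
    delta = base % delta
    nums = 20
    nums = 54 + delta
    emit(27)
    delta = nums + 12
    handle(nums)
    base = delta + 6
    delta = base + delta
    delta = nums - 40
    return delta

delta = nums + 12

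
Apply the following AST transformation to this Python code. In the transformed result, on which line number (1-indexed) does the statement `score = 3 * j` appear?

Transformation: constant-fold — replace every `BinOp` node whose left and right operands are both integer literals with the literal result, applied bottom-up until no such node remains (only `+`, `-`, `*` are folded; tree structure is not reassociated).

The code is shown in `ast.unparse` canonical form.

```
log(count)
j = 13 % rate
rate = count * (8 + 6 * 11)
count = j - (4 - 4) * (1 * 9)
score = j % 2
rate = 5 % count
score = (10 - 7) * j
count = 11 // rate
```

7

Transformed code:
log(count)
j = 13 % rate
rate = count * 74
count = j - 0
score = j % 2
rate = 5 % count
score = 3 * j
count = 11 // rate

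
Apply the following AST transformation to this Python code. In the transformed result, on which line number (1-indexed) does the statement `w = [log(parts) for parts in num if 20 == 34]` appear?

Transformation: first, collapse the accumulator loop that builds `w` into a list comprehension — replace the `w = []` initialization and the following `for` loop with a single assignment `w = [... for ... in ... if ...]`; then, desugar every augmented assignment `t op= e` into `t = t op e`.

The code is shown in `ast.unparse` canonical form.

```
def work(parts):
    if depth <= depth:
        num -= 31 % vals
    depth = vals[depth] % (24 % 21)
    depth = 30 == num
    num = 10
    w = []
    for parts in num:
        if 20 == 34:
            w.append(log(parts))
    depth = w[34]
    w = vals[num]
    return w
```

7

Transformed code:
def work(parts):
    if depth <= depth:
        num = num - 31 % vals
    depth = vals[depth] % (24 % 21)
    depth = 30 == num
    num = 10
    w = [log(parts) for parts in num if 20 == 34]
    depth = w[34]
    w = vals[num]
    return w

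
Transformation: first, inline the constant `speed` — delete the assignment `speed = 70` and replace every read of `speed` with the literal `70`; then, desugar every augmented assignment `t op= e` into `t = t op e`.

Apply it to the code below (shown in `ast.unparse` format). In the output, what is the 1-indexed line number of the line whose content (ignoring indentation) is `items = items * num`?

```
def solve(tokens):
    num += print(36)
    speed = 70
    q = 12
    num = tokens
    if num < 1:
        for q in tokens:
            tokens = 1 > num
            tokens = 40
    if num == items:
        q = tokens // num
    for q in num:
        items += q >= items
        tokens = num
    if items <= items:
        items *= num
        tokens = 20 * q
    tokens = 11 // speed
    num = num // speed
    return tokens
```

15

Transformed code:
def solve(tokens):
    num = num + print(36)
    q = 12
    num = tokens
    if num < 1:
        for q in tokens:
            tokens = 1 > num
            tokens = 40
    if num == items:
        q = tokens // num
    for q in num:
        items = items + (q >= items)
        tokens = num
    if items <= items:
        items = items * num
        tokens = 20 * q
    tokens = 11 // 70
    num = num // 70
    return tokens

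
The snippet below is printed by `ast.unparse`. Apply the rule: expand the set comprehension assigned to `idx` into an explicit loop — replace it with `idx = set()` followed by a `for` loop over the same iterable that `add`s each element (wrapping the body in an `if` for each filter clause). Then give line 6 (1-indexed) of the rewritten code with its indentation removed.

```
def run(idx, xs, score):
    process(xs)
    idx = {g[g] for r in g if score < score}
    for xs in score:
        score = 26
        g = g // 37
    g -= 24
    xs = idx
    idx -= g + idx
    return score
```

Transformed code:
def run(idx, xs, score):
    process(xs)
    idx = set()
    for r in g:
        if score < score:
            idx.add(g[g])
    for xs in score:
        score = 26
        g = g // 37
    g -= 24
    xs = idx
    idx -= g + idx
    return score

idx.add(g[g])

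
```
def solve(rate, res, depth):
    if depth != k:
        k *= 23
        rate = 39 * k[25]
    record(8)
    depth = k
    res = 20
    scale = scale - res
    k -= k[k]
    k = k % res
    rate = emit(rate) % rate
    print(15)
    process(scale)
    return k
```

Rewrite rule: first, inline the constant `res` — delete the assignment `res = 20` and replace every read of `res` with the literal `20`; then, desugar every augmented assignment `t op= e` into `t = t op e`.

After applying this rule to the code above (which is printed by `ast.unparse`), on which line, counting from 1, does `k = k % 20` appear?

9

Transformed code:
def solve(rate, res, depth):
    if depth != k:
        k = k * 23
        rate = 39 * k[25]
    record(8)
    depth = k
    scale = scale - 20
    k = k - k[k]
    k = k % 20
    rate = emit(rate) % rate
    print(15)
    process(scale)
    return k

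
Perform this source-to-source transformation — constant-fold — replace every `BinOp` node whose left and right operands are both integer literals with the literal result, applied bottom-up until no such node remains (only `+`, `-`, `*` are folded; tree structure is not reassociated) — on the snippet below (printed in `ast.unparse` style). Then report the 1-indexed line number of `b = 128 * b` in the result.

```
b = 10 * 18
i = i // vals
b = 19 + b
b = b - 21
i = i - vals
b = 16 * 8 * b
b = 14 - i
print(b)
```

6

Transformed code:
b = 180
i = i // vals
b = 19 + b
b = b - 21
i = i - vals
b = 128 * b
b = 14 - i
print(b)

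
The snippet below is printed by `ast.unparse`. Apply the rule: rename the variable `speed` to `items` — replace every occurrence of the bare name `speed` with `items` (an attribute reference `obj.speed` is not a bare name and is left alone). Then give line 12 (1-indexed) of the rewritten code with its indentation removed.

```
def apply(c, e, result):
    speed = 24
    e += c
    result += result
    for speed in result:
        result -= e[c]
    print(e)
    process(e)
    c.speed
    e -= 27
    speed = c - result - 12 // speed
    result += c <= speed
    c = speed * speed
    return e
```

Transformed code:
def apply(c, e, result):
    items = 24
    e += c
    result += result
    for items in result:
        result -= e[c]
    print(e)
    process(e)
    c.speed
    e -= 27
    items = c - result - 12 // items
    result += c <= items
    c = items * items
    return e

result += c <= items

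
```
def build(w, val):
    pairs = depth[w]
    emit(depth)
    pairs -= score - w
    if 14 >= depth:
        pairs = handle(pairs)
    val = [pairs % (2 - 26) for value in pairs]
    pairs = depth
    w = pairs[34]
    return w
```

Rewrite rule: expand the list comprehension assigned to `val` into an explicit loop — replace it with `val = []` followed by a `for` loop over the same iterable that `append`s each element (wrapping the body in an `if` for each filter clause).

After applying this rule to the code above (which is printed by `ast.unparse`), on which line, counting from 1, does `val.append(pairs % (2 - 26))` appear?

Transformed code:
def build(w, val):
    pairs = depth[w]
    emit(depth)
    pairs -= score - w
    if 14 >= depth:
        pairs = handle(pairs)
    val = []
    for value in pairs:
        val.append(pairs % (2 - 26))
    pairs = depth
    w = pairs[34]
    return w

9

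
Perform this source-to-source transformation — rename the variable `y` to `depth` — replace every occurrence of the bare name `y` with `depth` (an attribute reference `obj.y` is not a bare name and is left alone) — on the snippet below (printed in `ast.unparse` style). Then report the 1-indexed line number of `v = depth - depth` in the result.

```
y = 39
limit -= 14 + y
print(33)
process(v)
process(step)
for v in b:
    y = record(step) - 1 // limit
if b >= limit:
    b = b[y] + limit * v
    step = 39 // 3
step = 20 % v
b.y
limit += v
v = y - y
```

14

Transformed code:
depth = 39
limit -= 14 + depth
print(33)
process(v)
process(step)
for v in b:
    depth = record(step) - 1 // limit
if b >= limit:
    b = b[depth] + limit * v
    step = 39 // 3
step = 20 % v
b.y
limit += v
v = depth - depth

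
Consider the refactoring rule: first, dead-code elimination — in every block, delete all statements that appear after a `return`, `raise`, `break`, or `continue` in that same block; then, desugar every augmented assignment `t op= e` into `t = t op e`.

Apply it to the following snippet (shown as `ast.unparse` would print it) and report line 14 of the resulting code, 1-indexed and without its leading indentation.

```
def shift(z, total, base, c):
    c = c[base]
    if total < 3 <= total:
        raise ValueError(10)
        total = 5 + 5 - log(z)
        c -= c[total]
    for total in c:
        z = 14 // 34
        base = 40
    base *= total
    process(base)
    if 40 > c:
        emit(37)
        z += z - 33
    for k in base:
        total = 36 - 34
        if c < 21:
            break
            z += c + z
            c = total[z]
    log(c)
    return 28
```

Transformed code:
def shift(z, total, base, c):
    c = c[base]
    if total < 3 <= total:
        raise ValueError(10)
    for total in c:
        z = 14 // 34
        base = 40
    base = base * total
    process(base)
    if 40 > c:
        emit(37)
        z = z + (z - 33)
    for k in base:
        total = 36 - 34
        if c < 21:
            break
    log(c)
    return 28

total = 36 - 34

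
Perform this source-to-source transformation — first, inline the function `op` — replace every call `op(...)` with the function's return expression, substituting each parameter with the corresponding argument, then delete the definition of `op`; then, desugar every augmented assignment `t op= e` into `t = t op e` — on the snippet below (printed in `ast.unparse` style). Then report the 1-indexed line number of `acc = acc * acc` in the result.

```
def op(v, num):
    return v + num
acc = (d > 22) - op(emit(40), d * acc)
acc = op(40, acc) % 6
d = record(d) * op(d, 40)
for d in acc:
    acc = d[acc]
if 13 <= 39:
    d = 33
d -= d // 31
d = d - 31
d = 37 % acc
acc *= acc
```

Transformed code:
acc = (d > 22) - (emit(40) + d * acc)
acc = (40 + acc) % 6
d = record(d) * (d + 40)
for d in acc:
    acc = d[acc]
if 13 <= 39:
    d = 33
d = d - d // 31
d = d - 31
d = 37 % acc
acc = acc * acc

11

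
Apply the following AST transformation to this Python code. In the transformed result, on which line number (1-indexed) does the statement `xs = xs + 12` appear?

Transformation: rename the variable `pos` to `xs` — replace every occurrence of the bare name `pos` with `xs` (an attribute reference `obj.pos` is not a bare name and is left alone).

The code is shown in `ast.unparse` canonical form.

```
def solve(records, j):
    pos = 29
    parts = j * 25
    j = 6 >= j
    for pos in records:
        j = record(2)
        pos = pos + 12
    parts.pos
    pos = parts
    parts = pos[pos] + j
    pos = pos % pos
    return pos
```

7

Transformed code:
def solve(records, j):
    xs = 29
    parts = j * 25
    j = 6 >= j
    for xs in records:
        j = record(2)
        xs = xs + 12
    parts.pos
    xs = parts
    parts = xs[xs] + j
    xs = xs % xs
    return xs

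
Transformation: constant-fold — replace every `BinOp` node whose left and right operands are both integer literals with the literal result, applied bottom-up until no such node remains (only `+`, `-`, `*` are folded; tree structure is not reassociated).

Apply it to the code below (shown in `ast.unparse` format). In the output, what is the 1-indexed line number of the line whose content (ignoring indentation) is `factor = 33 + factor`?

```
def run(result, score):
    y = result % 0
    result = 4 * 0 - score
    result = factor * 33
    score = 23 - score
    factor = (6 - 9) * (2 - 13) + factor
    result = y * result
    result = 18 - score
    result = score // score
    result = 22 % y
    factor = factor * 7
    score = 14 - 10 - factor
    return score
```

Transformed code:
def run(result, score):
    y = result % 0
    result = 0 - score
    result = factor * 33
    score = 23 - score
    factor = 33 + factor
    result = y * result
    result = 18 - score
    result = score // score
    result = 22 % y
    factor = factor * 7
    score = 4 - factor
    return score

6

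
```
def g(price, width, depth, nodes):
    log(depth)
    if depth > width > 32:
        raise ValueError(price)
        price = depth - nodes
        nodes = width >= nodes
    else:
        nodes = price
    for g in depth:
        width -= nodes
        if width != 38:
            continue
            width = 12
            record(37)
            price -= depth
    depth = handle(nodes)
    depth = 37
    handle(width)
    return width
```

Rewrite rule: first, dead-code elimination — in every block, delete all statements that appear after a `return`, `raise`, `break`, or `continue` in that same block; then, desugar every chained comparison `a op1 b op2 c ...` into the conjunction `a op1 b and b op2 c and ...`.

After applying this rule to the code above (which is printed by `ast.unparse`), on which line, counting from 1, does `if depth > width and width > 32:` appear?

Transformed code:
def g(price, width, depth, nodes):
    log(depth)
    if depth > width and width > 32:
        raise ValueError(price)
    else:
        nodes = price
    for g in depth:
        width -= nodes
        if width != 38:
            continue
    depth = handle(nodes)
    depth = 37
    handle(width)
    return width

3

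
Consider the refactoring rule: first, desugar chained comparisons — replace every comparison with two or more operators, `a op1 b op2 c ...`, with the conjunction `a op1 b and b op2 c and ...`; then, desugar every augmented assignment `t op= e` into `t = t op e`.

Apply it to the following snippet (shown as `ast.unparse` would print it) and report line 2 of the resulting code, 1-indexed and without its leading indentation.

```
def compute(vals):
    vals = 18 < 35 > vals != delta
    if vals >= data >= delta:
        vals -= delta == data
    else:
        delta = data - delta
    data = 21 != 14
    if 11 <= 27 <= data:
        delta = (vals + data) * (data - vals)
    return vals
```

vals = 18 < 35 and 35 > vals and (vals != delta)

Transformed code:
def compute(vals):
    vals = 18 < 35 and 35 > vals and (vals != delta)
    if vals >= data and data >= delta:
        vals = vals - (delta == data)
    else:
        delta = data - delta
    data = 21 != 14
    if 11 <= 27 and 27 <= data:
        delta = (vals + data) * (data - vals)
    return vals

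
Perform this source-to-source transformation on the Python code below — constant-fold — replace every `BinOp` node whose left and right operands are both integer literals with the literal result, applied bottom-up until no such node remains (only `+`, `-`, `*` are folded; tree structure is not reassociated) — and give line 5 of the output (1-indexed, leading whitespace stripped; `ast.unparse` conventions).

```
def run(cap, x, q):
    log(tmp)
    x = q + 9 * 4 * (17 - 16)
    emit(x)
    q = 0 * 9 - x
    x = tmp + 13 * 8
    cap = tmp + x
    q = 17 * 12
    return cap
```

q = 0 - x

Transformed code:
def run(cap, x, q):
    log(tmp)
    x = q + 36
    emit(x)
    q = 0 - x
    x = tmp + 104
    cap = tmp + x
    q = 204
    return cap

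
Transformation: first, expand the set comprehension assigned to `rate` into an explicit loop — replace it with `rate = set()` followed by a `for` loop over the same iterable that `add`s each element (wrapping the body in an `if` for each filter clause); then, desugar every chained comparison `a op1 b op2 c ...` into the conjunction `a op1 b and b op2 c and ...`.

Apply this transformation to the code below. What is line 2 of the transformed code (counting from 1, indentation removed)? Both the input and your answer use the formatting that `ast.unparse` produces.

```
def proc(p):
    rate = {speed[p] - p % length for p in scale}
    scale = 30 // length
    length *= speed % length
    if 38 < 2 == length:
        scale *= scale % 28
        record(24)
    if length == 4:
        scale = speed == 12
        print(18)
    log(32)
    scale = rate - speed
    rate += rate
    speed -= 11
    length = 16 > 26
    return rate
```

rate = set()

Transformed code:
def proc(p):
    rate = set()
    for p in scale:
        rate.add(speed[p] - p % length)
    scale = 30 // length
    length *= speed % length
    if 38 < 2 and 2 == length:
        scale *= scale % 28
        record(24)
    if length == 4:
        scale = speed == 12
        print(18)
    log(32)
    scale = rate - speed
    rate += rate
    speed -= 11
    length = 16 > 26
    return rate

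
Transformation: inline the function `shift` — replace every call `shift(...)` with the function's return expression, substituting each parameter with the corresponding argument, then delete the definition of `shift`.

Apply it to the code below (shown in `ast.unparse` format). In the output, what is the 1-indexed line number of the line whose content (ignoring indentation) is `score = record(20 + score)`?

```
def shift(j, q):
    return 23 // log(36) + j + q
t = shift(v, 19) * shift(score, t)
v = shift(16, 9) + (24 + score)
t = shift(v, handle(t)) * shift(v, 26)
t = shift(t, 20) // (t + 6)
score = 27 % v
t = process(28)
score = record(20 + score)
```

7

Transformed code:
t = (23 // log(36) + v + 19) * (23 // log(36) + score + t)
v = 23 // log(36) + 16 + 9 + (24 + score)
t = (23 // log(36) + v + handle(t)) * (23 // log(36) + v + 26)
t = (23 // log(36) + t + 20) // (t + 6)
score = 27 % v
t = process(28)
score = record(20 + score)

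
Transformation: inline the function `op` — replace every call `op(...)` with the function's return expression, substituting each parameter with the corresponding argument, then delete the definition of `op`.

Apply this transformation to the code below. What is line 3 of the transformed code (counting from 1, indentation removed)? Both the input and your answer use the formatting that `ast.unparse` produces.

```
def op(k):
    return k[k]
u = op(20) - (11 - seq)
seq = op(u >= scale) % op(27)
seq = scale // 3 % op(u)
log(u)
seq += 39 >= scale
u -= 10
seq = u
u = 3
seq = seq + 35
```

seq = scale // 3 % u[u]

Transformed code:
u = 20[20] - (11 - seq)
seq = (u >= scale)[u >= scale] % 27[27]
seq = scale // 3 % u[u]
log(u)
seq += 39 >= scale
u -= 10
seq = u
u = 3
seq = seq + 35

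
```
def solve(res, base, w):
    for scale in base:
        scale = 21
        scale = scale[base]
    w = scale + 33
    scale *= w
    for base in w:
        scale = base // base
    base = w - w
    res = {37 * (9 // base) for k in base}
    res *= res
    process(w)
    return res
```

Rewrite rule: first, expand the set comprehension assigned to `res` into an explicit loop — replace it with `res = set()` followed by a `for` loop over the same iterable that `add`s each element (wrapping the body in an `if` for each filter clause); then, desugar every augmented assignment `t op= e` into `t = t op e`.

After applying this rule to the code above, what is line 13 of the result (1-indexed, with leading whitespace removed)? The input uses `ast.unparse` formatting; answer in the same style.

res = res * res

Transformed code:
def solve(res, base, w):
    for scale in base:
        scale = 21
        scale = scale[base]
    w = scale + 33
    scale = scale * w
    for base in w:
        scale = base // base
    base = w - w
    res = set()
    for k in base:
        res.add(37 * (9 // base))
    res = res * res
    process(w)
    return res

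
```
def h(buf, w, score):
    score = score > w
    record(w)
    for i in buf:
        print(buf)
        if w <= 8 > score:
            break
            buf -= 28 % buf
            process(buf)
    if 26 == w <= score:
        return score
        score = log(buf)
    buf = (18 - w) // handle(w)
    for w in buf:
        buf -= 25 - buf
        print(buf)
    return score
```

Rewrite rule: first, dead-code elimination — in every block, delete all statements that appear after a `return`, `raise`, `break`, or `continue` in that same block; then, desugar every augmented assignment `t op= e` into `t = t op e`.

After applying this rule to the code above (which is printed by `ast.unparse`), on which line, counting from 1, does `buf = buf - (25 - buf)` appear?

12

Transformed code:
def h(buf, w, score):
    score = score > w
    record(w)
    for i in buf:
        print(buf)
        if w <= 8 > score:
            break
    if 26 == w <= score:
        return score
    buf = (18 - w) // handle(w)
    for w in buf:
        buf = buf - (25 - buf)
        print(buf)
    return score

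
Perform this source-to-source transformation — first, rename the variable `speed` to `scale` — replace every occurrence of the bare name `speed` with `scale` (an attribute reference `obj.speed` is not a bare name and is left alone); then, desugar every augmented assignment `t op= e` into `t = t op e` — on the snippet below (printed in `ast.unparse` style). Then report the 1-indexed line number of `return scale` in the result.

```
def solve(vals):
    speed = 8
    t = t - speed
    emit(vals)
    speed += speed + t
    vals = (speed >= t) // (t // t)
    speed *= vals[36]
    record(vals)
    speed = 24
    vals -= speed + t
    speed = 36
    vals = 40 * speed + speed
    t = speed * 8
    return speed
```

Transformed code:
def solve(vals):
    scale = 8
    t = t - scale
    emit(vals)
    scale = scale + (scale + t)
    vals = (scale >= t) // (t // t)
    scale = scale * vals[36]
    record(vals)
    scale = 24
    vals = vals - (scale + t)
    scale = 36
    vals = 40 * scale + scale
    t = scale * 8
    return scale

14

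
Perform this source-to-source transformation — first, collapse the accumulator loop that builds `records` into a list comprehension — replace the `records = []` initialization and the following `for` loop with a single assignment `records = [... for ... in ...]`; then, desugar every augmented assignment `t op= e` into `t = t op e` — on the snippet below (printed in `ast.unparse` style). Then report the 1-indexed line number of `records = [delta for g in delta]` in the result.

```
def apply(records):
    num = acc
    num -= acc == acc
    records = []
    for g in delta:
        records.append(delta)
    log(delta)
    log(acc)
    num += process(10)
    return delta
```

Transformed code:
def apply(records):
    num = acc
    num = num - (acc == acc)
    records = [delta for g in delta]
    log(delta)
    log(acc)
    num = num + process(10)
    return delta

4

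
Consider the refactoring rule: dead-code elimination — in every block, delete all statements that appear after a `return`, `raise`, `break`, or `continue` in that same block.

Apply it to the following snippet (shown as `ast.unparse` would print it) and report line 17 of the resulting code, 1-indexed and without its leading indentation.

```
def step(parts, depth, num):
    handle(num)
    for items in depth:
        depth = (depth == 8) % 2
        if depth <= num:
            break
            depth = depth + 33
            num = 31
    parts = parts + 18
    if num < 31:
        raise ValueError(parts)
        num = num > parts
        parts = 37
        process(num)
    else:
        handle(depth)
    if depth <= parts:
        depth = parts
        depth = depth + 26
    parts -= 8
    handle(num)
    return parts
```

Transformed code:
def step(parts, depth, num):
    handle(num)
    for items in depth:
        depth = (depth == 8) % 2
        if depth <= num:
            break
    parts = parts + 18
    if num < 31:
        raise ValueError(parts)
    else:
        handle(depth)
    if depth <= parts:
        depth = parts
        depth = depth + 26
    parts -= 8
    handle(num)
    return parts

return parts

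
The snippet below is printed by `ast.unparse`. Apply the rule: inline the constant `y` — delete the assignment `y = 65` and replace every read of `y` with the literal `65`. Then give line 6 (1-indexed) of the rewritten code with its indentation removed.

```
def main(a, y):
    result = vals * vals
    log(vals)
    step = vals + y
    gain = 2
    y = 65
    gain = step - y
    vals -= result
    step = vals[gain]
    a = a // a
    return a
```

Transformed code:
def main(a, y):
    result = vals * vals
    log(vals)
    step = vals + 65
    gain = 2
    gain = step - 65
    vals -= result
    step = vals[gain]
    a = a // a
    return a

gain = step - 65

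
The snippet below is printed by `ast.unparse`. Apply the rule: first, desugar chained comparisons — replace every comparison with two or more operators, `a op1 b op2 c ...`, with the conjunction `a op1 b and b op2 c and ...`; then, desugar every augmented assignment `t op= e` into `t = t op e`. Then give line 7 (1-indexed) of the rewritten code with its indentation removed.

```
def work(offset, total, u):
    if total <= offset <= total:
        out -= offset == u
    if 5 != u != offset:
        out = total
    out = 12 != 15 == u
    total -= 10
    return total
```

Transformed code:
def work(offset, total, u):
    if total <= offset and offset <= total:
        out = out - (offset == u)
    if 5 != u and u != offset:
        out = total
    out = 12 != 15 and 15 == u
    total = total - 10
    return total

total = total - 10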